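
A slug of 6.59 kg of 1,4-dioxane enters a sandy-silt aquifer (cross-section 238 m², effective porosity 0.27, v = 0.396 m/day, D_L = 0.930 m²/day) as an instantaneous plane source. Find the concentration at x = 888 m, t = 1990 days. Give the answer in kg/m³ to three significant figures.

0.000174 kg/m³

For an instantaneous plane source, C(x,t) = M/(n_e·A·√(4πDt)) · exp(−(x−vt)²/(4Dt)), with n_e·A the pore (flow) area.
Plume center vt = 0.396 × 1990 = 788.04 m, so the well at 888 m is 99.96 m downgradient of the peak.
√(4πDt) = 152.5 m, giving peak height M/(n_e·A·√(4πDt)) = 6.59/(0.27 × 238 × 152.5) = 0.0006725 kg/m³.
(x−vt)²/(4Dt) = (99.96)²/(4 × 0.930 × 1990) = 1.350; exp(−1.350) = 0.2592.
C = 0.0006725 × 0.2592 = 0.000174 kg/m³.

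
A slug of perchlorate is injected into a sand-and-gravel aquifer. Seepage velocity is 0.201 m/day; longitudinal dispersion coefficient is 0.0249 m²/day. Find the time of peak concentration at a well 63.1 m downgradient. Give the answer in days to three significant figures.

For the 1D instantaneous-source solution, setting ∂C/∂t = 0 at fixed x gives v²t² + 2Dt − x² = 0, so t = (√(D² + v²x²) − D)/v².
√(D² + v²x²) = √(0.0249² + 0.201² × 63.1²) = 12.68; v² = 0.040401.
t = (12.68 − 0.0249)/0.040401 = 313 days (vs. the pure-advection estimate x/v = 314 d).

313 days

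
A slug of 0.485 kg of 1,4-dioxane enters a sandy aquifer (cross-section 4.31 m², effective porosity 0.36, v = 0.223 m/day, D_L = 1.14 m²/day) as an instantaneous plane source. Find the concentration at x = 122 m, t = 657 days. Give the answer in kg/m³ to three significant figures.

0.00264 kg/m³

For an instantaneous plane source, C(x,t) = M/(n_e·A·√(4πDt)) · exp(−(x−vt)²/(4Dt)), with n_e·A the pore (flow) area.
Plume center vt = 0.223 × 657 = 146.511 m, so the well at 122 m is 24.511 m upgradient of the peak.
√(4πDt) = 97.02 m, giving peak height M/(n_e·A·√(4πDt)) = 0.485/(0.36 × 4.31 × 97.02) = 0.003222 kg/m³.
(x−vt)²/(4Dt) = (-24.511)²/(4 × 1.14 × 657) = 0.2005; exp(−0.2005) = 0.8183.
C = 0.003222 × 0.8183 = 0.00264 kg/m³.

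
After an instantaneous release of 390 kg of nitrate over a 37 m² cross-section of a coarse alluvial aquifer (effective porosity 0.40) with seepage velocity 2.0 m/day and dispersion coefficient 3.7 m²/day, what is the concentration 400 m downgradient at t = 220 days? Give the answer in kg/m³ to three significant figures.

0.159 kg/m³

For an instantaneous plane source, C(x,t) = M/(n_e·A·√(4πDt)) · exp(−(x−vt)²/(4Dt)), with n_e·A the pore (flow) area.
Plume center vt = 2.0 × 220 = 440 m, so the well at 400 m is 40 m upgradient of the peak.
√(4πDt) = 101.1 m, giving peak height M/(n_e·A·√(4πDt)) = 390/(0.40 × 37 × 101.1) = 0.2606 kg/m³.
(x−vt)²/(4Dt) = (-40)²/(4 × 3.7 × 220) = 0.4914; exp(−0.4914) = 0.6118.
C = 0.2606 × 0.6118 = 0.159 kg/m³.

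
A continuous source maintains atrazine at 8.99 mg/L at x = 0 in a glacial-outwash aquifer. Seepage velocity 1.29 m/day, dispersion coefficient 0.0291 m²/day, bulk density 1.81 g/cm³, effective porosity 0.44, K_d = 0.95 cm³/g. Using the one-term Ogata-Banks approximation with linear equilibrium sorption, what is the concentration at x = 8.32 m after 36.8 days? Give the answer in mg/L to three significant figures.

8.81 mg/L

Retardation factor R = 1 + ρ_b·K_d/n = 1 + 1.81 × 0.95/0.44 = 4.908.
Sorption retards both mechanisms: v_R = v/R = 0.2628 m/day, D_R = D/R = 0.005929 m²/day.
v_R·t = 0.2628 × 36.8 = 9.67104 m; 2√(D_R t) = 0.9342 m; argument = (8.32 − 9.67104)/0.9342 = -1.446.
C = C₀ × ½·erfc(-1.446) = 8.99 × 0.9796 = 8.81 mg/L.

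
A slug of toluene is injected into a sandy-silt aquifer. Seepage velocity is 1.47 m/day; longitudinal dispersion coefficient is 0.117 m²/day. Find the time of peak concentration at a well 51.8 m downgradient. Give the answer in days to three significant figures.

35.2 days

For the 1D instantaneous-source solution, setting ∂C/∂t = 0 at fixed x gives v²t² + 2Dt − x² = 0, so t = (√(D² + v²x²) − D)/v².
√(D² + v²x²) = √(0.117² + 1.47² × 51.8²) = 76.15; v² = 2.1609.
t = (76.15 − 0.117)/2.1609 = 35.2 days (vs. the pure-advection estimate x/v = 35.2 d).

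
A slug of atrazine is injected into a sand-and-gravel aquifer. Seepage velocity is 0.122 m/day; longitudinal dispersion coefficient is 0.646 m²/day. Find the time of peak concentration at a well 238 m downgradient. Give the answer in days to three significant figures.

1910 days

For the 1D instantaneous-source solution, setting ∂C/∂t = 0 at fixed x gives v²t² + 2Dt − x² = 0, so t = (√(D² + v²x²) − D)/v².
√(D² + v²x²) = √(0.646² + 0.122² × 238²) = 29.04; v² = 0.014884.
t = (29.04 − 0.646)/0.014884 = 1910 days (vs. the pure-advection estimate x/v = 1950 d).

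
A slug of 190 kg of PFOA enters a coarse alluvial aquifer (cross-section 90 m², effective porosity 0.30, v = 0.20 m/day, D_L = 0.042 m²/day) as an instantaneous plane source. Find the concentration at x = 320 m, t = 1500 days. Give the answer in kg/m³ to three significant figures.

For an instantaneous plane source, C(x,t) = M/(n_e·A·√(4πDt)) · exp(−(x−vt)²/(4Dt)), with n_e·A the pore (flow) area.
Plume center vt = 0.20 × 1500 = 300 m, so the well at 320 m is 20 m downgradient of the peak.
√(4πDt) = 28.14 m, giving peak height M/(n_e·A·√(4πDt)) = 190/(0.30 × 90 × 28.14) = 0.2501 kg/m³.
(x−vt)²/(4Dt) = (20)²/(4 × 0.042 × 1500) = 1.587; exp(−1.587) = 0.2045.
C = 0.2501 × 0.2045 = 0.0511 kg/m³.

0.0511 kg/m³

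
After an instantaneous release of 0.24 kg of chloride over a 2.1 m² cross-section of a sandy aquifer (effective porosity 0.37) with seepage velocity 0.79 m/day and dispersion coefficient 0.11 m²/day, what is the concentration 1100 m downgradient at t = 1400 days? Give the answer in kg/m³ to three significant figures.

0.00662 kg/m³

For an instantaneous plane source, C(x,t) = M/(n_e·A·√(4πDt)) · exp(−(x−vt)²/(4Dt)), with n_e·A the pore (flow) area.
Plume center vt = 0.79 × 1400 = 1106 m, so the well at 1100 m is 6 m upgradient of the peak.
√(4πDt) = 43.99 m, giving peak height M/(n_e·A·√(4πDt)) = 0.24/(0.37 × 2.1 × 43.99) = 0.007022 kg/m³.
(x−vt)²/(4Dt) = (-6)²/(4 × 0.11 × 1400) = 0.05844; exp(−0.05844) = 0.9432.
C = 0.007022 × 0.9432 = 0.00662 kg/m³.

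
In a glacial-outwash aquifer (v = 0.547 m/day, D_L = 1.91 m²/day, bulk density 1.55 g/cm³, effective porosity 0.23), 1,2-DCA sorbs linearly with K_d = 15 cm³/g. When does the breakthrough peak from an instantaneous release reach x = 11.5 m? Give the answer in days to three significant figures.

1590 days

Retardation factor R = 1 + ρ_b·K_d/n = 1 + 1.55 × 15/0.23 = 102.1.
Sorption retards both mechanisms: v_R = v/R = 0.005357 m/day, D_R = D/R = 0.01871 m²/day.
Peak time from v_R²t² + 2D_R t − x² = 0: t = (√(D_R² + v_R²x²) − D_R)/v_R².
√(D_R² + v_R²x²) = √(0.01871² + 0.005357² × 11.5²) = 0.06438; v_R² = 2.870e-05.
t = (0.06438 − 0.01871)/2.870e-05 = 1590 days.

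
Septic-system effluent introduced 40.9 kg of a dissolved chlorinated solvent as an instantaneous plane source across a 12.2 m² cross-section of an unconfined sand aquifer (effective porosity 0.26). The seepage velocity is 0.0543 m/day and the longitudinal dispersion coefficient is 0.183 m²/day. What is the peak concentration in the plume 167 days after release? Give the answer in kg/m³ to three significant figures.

The peak of an instantaneous 1D plume sits at x = vt; there the Gaussian factor is 1 and C_max = M/(n_e·A·√(4πDt)), where n_e·A is the pore area the mass is dissolved in.
√(4πDt) = √(4π × 0.183 × 167) = 19.60 m, so C_max = 40.9/(0.26 × 12.2 × 19.60) = 0.658 kg/m³.

0.658 kg/m³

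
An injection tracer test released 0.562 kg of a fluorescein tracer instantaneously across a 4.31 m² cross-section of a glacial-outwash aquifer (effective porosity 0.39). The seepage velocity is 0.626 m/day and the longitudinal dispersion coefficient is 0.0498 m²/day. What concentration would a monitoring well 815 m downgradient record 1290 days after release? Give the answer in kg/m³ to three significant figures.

For an instantaneous plane source, C(x,t) = M/(n_e·A·√(4πDt)) · exp(−(x−vt)²/(4Dt)), with n_e·A the pore (flow) area.
Plume center vt = 0.626 × 1290 = 807.54 m, so the well at 815 m is 7.46 m downgradient of the peak.
√(4πDt) = 28.41 m, giving peak height M/(n_e·A·√(4πDt)) = 0.562/(0.39 × 4.31 × 28.41) = 0.01177 kg/m³.
(x−vt)²/(4Dt) = (7.46)²/(4 × 0.0498 × 1290) = 0.2166; exp(−0.2166) = 0.8053.
C = 0.01177 × 0.8053 = 0.00948 kg/m³.

0.00948 kg/m³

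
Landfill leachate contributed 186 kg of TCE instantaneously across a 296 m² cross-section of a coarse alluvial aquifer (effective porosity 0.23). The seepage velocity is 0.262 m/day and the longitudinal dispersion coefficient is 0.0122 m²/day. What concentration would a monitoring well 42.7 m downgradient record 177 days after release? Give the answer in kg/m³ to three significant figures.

0.110 kg/m³

For an instantaneous plane source, C(x,t) = M/(n_e·A·√(4πDt)) · exp(−(x−vt)²/(4Dt)), with n_e·A the pore (flow) area.
Plume center vt = 0.262 × 177 = 46.374 m, so the well at 42.7 m is 3.674 m upgradient of the peak.
√(4πDt) = 5.209 m, giving peak height M/(n_e·A·√(4πDt)) = 186/(0.23 × 296 × 5.209) = 0.5245 kg/m³.
(x−vt)²/(4Dt) = (-3.674)²/(4 × 0.0122 × 177) = 1.563; exp(−1.563) = 0.2095.
C = 0.5245 × 0.2095 = 0.110 kg/m³.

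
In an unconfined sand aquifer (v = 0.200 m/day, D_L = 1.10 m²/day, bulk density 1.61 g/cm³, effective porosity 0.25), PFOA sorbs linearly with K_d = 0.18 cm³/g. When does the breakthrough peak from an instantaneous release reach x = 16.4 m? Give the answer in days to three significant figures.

127 days

Retardation factor R = 1 + ρ_b·K_d/n = 1 + 1.61 × 0.18/0.25 = 2.159.
Sorption retards both mechanisms: v_R = v/R = 0.09264 m/day, D_R = D/R = 0.5095 m²/day.
Peak time from v_R²t² + 2D_R t − x² = 0: t = (√(D_R² + v_R²x²) − D_R)/v_R².
√(D_R² + v_R²x²) = √(0.5095² + 0.09264² × 16.4²) = 1.602; v_R² = 0.008582.
t = (1.602 − 0.5095)/0.008582 = 127 days.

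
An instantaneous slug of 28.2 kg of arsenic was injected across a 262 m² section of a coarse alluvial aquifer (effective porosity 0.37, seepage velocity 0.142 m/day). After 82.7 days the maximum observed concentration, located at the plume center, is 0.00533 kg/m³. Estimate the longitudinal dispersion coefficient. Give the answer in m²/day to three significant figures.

At the plume center C_max = M/(n_e·A·√(4πDt)), so D = M²/(4πt·(n_e·A·C_max)²).
n_e·A·C_max = 0.37 × 262 × 0.00533 = 0.5167 kg/m.
D = 28.2²/(4π × 82.7 × 0.5167²) = 2.87 m²/day.

2.87 m²/day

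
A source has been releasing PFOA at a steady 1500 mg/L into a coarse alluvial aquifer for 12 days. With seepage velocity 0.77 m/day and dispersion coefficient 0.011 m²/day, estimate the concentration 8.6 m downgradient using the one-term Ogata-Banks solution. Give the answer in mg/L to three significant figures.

1340 mg/L

For a continuous step input, C/C₀ ≈ ½·erfc((x−vt)/(2√(Dt))).
vt = 0.77 × 12 = 9.24 m and 2√(Dt) = 2√(0.011 × 12) = 0.7266 m.
Argument (x−vt)/(2√(Dt)) = (8.6 − 9.24)/0.7266 = -0.8808; ½·erfc(-0.8808) = 0.8936.
C = 1500 × 0.8936 = 1340 mg/L.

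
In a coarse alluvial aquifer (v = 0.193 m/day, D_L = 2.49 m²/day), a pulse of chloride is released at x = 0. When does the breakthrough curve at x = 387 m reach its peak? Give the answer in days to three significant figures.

1940 days

For the 1D instantaneous-source solution, setting ∂C/∂t = 0 at fixed x gives v²t² + 2Dt − x² = 0, so t = (√(D² + v²x²) − D)/v².
√(D² + v²x²) = √(2.49² + 0.193² × 387²) = 74.73; v² = 0.037249.
t = (74.73 − 2.49)/0.037249 = 1940 days (vs. the pure-advection estimate x/v = 2010 d).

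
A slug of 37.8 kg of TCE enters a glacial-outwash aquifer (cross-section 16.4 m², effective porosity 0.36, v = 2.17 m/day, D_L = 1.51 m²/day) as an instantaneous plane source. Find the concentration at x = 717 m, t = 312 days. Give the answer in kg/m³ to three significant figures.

For an instantaneous plane source, C(x,t) = M/(n_e·A·√(4πDt)) · exp(−(x−vt)²/(4Dt)), with n_e·A the pore (flow) area.
Plume center vt = 2.17 × 312 = 677.04 m, so the well at 717 m is 39.96 m downgradient of the peak.
√(4πDt) = 76.94 m, giving peak height M/(n_e·A·√(4πDt)) = 37.8/(0.36 × 16.4 × 76.94) = 0.08321 kg/m³.
(x−vt)²/(4Dt) = (39.96)²/(4 × 1.51 × 312) = 0.8473; exp(−0.8473) = 0.4286.
C = 0.08321 × 0.4286 = 0.0357 kg/m³.

0.0357 kg/m³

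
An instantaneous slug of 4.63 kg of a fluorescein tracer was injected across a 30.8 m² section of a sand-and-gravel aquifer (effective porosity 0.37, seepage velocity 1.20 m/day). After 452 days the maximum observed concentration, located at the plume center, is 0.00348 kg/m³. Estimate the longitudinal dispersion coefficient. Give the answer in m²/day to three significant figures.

At the plume center C_max = M/(n_e·A·√(4πDt)), so D = M²/(4πt·(n_e·A·C_max)²).
n_e·A·C_max = 0.37 × 30.8 × 0.00348 = 0.03966 kg/m.
D = 4.63²/(4π × 452 × 0.03966²) = 2.40 m²/day.

2.40 m²/day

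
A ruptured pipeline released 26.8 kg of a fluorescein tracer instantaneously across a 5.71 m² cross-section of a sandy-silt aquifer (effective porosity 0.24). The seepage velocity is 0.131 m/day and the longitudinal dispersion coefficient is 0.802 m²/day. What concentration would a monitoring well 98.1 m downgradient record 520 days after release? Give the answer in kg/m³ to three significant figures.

0.158 kg/m³

For an instantaneous plane source, C(x,t) = M/(n_e·A·√(4πDt)) · exp(−(x−vt)²/(4Dt)), with n_e·A the pore (flow) area.
Plume center vt = 0.131 × 520 = 68.12 m, so the well at 98.1 m is 29.98 m downgradient of the peak.
√(4πDt) = 72.39 m, giving peak height M/(n_e·A·√(4πDt)) = 26.8/(0.24 × 5.71 × 72.39) = 0.2702 kg/m³.
(x−vt)²/(4Dt) = (29.98)²/(4 × 0.802 × 520) = 0.5388; exp(−0.5388) = 0.5834.
C = 0.2702 × 0.5834 = 0.158 kg/m³.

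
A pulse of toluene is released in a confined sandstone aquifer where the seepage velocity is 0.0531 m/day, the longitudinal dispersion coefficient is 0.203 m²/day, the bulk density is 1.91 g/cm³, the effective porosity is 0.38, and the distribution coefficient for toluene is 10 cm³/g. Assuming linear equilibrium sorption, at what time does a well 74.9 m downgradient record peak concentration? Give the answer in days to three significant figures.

68700 days

Retardation factor R = 1 + ρ_b·K_d/n = 1 + 1.91 × 10/0.38 = 51.26.
Sorption retards both mechanisms: v_R = v/R = 0.001036 m/day, D_R = D/R = 0.003960 m²/day.
Peak time from v_R²t² + 2D_R t − x² = 0: t = (√(D_R² + v_R²x²) − D_R)/v_R².
√(D_R² + v_R²x²) = √(0.003960² + 0.001036² × 74.9²) = 0.07770; v_R² = 1.073e-06.
t = (0.07770 − 0.003960)/1.073e-06 = 68700 days.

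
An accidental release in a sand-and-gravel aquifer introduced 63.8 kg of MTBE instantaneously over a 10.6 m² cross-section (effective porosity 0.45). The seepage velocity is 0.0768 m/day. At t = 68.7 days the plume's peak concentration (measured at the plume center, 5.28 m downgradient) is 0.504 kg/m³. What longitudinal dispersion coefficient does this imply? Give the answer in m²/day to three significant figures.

0.816 m²/day

At the plume center C_max = M/(n_e·A·√(4πDt)), so D = M²/(4πt·(n_e·A·C_max)²).
n_e·A·C_max = 0.45 × 10.6 × 0.504 = 2.404 kg/m.
D = 63.8²/(4π × 68.7 × 2.404²) = 0.816 m²/day.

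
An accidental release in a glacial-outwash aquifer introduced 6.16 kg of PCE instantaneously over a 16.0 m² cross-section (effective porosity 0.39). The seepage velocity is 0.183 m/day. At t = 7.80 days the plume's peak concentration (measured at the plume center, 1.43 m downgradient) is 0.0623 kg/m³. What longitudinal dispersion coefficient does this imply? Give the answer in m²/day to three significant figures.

2.56 m²/day

At the plume center C_max = M/(n_e·A·√(4πDt)), so D = M²/(4πt·(n_e·A·C_max)²).
n_e·A·C_max = 0.39 × 16.0 × 0.0623 = 0.3888 kg/m.
D = 6.16²/(4π × 7.80 × 0.3888²) = 2.56 m²/day.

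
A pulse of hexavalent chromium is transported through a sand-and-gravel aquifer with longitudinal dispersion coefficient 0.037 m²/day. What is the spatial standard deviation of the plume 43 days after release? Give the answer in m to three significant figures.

1.78 m

Dispersive spreading gives a Gaussian with σ² = 2Dt; advection only shifts the center.
σ = √(2 × 0.037 × 43) = 1.78 m.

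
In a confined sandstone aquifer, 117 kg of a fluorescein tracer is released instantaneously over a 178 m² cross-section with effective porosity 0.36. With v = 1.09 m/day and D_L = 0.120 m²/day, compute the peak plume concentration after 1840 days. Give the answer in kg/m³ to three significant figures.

0.0347 kg/m³

The peak of an instantaneous 1D plume sits at x = vt; there the Gaussian factor is 1 and C_max = M/(n_e·A·√(4πDt)), where n_e·A is the pore area the mass is dissolved in.
√(4πDt) = √(4π × 0.120 × 1840) = 52.67 m, so C_max = 117/(0.36 × 178 × 52.67) = 0.0347 kg/m³.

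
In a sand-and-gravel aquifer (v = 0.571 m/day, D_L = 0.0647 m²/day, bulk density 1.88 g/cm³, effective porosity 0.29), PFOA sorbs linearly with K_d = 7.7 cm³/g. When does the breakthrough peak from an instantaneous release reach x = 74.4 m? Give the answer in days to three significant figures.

6620 days

Retardation factor R = 1 + ρ_b·K_d/n = 1 + 1.88 × 7.7/0.29 = 50.92.
Sorption retards both mechanisms: v_R = v/R = 0.01121 m/day, D_R = D/R = 0.001271 m²/day.
Peak time from v_R²t² + 2D_R t − x² = 0: t = (√(D_R² + v_R²x²) − D_R)/v_R².
√(D_R² + v_R²x²) = √(0.001271² + 0.01121² × 74.4²) = 0.8340; v_R² = 0.0001257.
t = (0.8340 − 0.001271)/0.0001257 = 6620 days.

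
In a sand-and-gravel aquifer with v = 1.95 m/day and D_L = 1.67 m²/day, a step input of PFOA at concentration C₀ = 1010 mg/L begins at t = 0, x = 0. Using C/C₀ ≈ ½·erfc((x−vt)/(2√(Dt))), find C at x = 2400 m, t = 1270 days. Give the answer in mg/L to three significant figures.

For a continuous step input, C/C₀ ≈ ½·erfc((x−vt)/(2√(Dt))).
vt = 1.95 × 1270 = 2476.5 m and 2√(Dt) = 2√(1.67 × 1270) = 92.11 m.
Argument (x−vt)/(2√(Dt)) = (2400 − 2476.5)/92.11 = -0.8305; ½·erfc(-0.8305) = 0.8799.
C = 1010 × 0.8799 = 889 mg/L.

889 mg/L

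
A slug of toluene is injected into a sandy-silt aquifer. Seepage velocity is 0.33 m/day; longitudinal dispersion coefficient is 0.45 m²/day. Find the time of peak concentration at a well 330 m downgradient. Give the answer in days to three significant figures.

996 days

For the 1D instantaneous-source solution, setting ∂C/∂t = 0 at fixed x gives v²t² + 2Dt − x² = 0, so t = (√(D² + v²x²) − D)/v².
√(D² + v²x²) = √(0.45² + 0.33² × 330²) = 108.9; v² = 0.1089.
t = (108.9 − 0.45)/0.1089 = 996 days (vs. the pure-advection estimate x/v = 1000 d).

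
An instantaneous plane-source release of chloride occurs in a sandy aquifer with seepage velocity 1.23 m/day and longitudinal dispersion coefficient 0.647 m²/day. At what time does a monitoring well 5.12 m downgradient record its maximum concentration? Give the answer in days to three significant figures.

For the 1D instantaneous-source solution, setting ∂C/∂t = 0 at fixed x gives v²t² + 2Dt − x² = 0, so t = (√(D² + v²x²) − D)/v².
√(D² + v²x²) = √(0.647² + 1.23² × 5.12²) = 6.331; v² = 1.5129.
t = (6.331 − 0.647)/1.5129 = 3.76 days (vs. the pure-advection estimate x/v = 4.16 d).

3.76 days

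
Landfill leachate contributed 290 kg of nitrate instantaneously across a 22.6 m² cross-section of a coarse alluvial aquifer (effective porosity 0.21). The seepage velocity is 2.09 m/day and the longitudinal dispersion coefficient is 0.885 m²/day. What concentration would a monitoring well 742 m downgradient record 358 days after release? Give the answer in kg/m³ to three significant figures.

0.939 kg/m³

For an instantaneous plane source, C(x,t) = M/(n_e·A·√(4πDt)) · exp(−(x−vt)²/(4Dt)), with n_e·A the pore (flow) area.
Plume center vt = 2.09 × 358 = 748.22 m, so the well at 742 m is 6.22 m upgradient of the peak.
√(4πDt) = 63.10 m, giving peak height M/(n_e·A·√(4πDt)) = 290/(0.21 × 22.6 × 63.10) = 0.9684 kg/m³.
(x−vt)²/(4Dt) = (-6.22)²/(4 × 0.885 × 358) = 0.03053; exp(−0.03053) = 0.9699.
C = 0.9684 × 0.9699 = 0.939 kg/m³.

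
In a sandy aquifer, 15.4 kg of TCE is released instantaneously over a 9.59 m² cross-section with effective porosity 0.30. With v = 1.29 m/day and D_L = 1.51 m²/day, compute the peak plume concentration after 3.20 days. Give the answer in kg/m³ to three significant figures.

0.687 kg/m³

The peak of an instantaneous 1D plume sits at x = vt; there the Gaussian factor is 1 and C_max = M/(n_e·A·√(4πDt)), where n_e·A is the pore area the mass is dissolved in.
√(4πDt) = √(4π × 1.51 × 3.20) = 7.792 m, so C_max = 15.4/(0.30 × 9.59 × 7.792) = 0.687 kg/m³.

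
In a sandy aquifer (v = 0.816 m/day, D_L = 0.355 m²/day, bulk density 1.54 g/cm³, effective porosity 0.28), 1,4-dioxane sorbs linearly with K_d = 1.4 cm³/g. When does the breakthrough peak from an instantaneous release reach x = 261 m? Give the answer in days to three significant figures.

2780 days

Retardation factor R = 1 + ρ_b·K_d/n = 1 + 1.54 × 1.4/0.28 = 8.700.
Sorption retards both mechanisms: v_R = v/R = 0.09379 m/day, D_R = D/R = 0.04080 m²/day.
Peak time from v_R²t² + 2D_R t − x² = 0: t = (√(D_R² + v_R²x²) − D_R)/v_R².
√(D_R² + v_R²x²) = √(0.04080² + 0.09379² × 261²) = 24.48; v_R² = 0.008797.
t = (24.48 − 0.04080)/0.008797 = 2780 days.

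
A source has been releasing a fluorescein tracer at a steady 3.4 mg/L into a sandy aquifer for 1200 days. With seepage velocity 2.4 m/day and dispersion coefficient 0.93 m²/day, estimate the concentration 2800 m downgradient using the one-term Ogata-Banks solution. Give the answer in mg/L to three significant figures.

3.25 mg/L

For a continuous step input, C/C₀ ≈ ½·erfc((x−vt)/(2√(Dt))).
vt = 2.4 × 1200 = 2880 m and 2√(Dt) = 2√(0.93 × 1200) = 66.81 m.
Argument (x−vt)/(2√(Dt)) = (2800 − 2880)/66.81 = -1.197; ½·erfc(-1.197) = 0.9548.
C = 3.4 × 0.9548 = 3.25 mg/L.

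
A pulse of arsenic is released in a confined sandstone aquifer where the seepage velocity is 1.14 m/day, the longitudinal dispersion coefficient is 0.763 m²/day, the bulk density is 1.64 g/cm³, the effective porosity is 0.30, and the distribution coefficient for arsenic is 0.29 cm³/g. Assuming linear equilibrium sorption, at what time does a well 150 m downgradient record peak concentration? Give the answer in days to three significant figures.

Retardation factor R = 1 + ρ_b·K_d/n = 1 + 1.64 × 0.29/0.30 = 2.585.
Sorption retards both mechanisms: v_R = v/R = 0.4410 m/day, D_R = D/R = 0.2952 m²/day.
Peak time from v_R²t² + 2D_R t − x² = 0: t = (√(D_R² + v_R²x²) − D_R)/v_R².
√(D_R² + v_R²x²) = √(0.2952² + 0.4410² × 150²) = 66.15; v_R² = 0.1945.
t = (66.15 − 0.2952)/0.1945 = 339 days.

339 days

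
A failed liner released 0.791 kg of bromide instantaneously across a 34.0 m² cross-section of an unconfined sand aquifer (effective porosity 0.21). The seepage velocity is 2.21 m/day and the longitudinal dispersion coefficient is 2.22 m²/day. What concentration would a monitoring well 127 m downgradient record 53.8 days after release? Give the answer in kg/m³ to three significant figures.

For an instantaneous plane source, C(x,t) = M/(n_e·A·√(4πDt)) · exp(−(x−vt)²/(4Dt)), with n_e·A the pore (flow) area.
Plume center vt = 2.21 × 53.8 = 118.898 m, so the well at 127 m is 8.102 m downgradient of the peak.
√(4πDt) = 38.74 m, giving peak height M/(n_e·A·√(4πDt)) = 0.791/(0.21 × 34.0 × 38.74) = 0.002860 kg/m³.
(x−vt)²/(4Dt) = (8.102)²/(4 × 2.22 × 53.8) = 0.1374; exp(−0.1374) = 0.8716.
C = 0.002860 × 0.8716 = 0.00249 kg/m³.

0.00249 kg/m³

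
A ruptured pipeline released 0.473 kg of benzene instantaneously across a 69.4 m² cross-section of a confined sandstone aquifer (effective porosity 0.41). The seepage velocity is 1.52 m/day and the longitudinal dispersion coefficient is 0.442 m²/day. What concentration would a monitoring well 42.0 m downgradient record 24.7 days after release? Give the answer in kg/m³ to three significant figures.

For an instantaneous plane source, C(x,t) = M/(n_e·A·√(4πDt)) · exp(−(x−vt)²/(4Dt)), with n_e·A the pore (flow) area.
Plume center vt = 1.52 × 24.7 = 37.544 m, so the well at 42.0 m is 4.456 m downgradient of the peak.
√(4πDt) = 11.71 m, giving peak height M/(n_e·A·√(4πDt)) = 0.473/(0.41 × 69.4 × 11.71) = 0.001420 kg/m³.
(x−vt)²/(4Dt) = (4.456)²/(4 × 0.442 × 24.7) = 0.4547; exp(−0.4547) = 0.6346.
C = 0.001420 × 0.6346 = 0.000901 kg/m³.

0.000901 kg/m³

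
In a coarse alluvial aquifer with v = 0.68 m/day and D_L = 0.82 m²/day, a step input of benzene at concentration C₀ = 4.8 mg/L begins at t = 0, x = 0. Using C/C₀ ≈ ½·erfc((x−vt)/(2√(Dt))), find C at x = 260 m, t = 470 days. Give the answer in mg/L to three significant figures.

For a continuous step input, C/C₀ ≈ ½·erfc((x−vt)/(2√(Dt))).
vt = 0.68 × 470 = 319.6 m and 2√(Dt) = 2√(0.82 × 470) = 39.26 m.
Argument (x−vt)/(2√(Dt)) = (260 − 319.6)/39.26 = -1.518; ½·erfc(-1.518) = 0.9841.
C = 4.8 × 0.9841 = 4.72 mg/L.

4.72 mg/L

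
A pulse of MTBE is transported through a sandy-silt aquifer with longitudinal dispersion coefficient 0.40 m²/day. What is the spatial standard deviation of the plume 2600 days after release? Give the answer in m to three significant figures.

45.6 m

Dispersive spreading gives a Gaussian with σ² = 2Dt; advection only shifts the center.
σ = √(2 × 0.40 × 2600) = 45.6 m.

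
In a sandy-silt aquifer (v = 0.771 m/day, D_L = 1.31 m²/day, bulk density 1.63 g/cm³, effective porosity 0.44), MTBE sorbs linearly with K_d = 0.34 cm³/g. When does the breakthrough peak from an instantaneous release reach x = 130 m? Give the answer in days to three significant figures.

Retardation factor R = 1 + ρ_b·K_d/n = 1 + 1.63 × 0.34/0.44 = 2.260.
Sorption retards both mechanisms: v_R = v/R = 0.3412 m/day, D_R = D/R = 0.5796 m²/day.
Peak time from v_R²t² + 2D_R t − x² = 0: t = (√(D_R² + v_R²x²) − D_R)/v_R².
√(D_R² + v_R²x²) = √(0.5796² + 0.3412² × 130²) = 44.36; v_R² = 0.1164.
t = (44.36 − 0.5796)/0.1164 = 376 days.

376 days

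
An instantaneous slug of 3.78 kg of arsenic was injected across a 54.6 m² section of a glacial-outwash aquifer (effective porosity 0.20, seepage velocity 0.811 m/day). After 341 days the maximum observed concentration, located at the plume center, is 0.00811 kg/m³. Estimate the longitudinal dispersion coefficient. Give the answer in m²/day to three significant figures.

At the plume center C_max = M/(n_e·A·√(4πDt)), so D = M²/(4πt·(n_e·A·C_max)²).
n_e·A·C_max = 0.20 × 54.6 × 0.00811 = 0.08856 kg/m.
D = 3.78²/(4π × 341 × 0.08856²) = 0.425 m²/day.

0.425 m²/day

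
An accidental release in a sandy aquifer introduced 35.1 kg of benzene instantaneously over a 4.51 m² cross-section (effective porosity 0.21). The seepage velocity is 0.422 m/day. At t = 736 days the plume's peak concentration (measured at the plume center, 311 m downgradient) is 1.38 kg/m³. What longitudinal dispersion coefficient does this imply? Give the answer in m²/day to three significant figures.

At the plume center C_max = M/(n_e·A·√(4πDt)), so D = M²/(4πt·(n_e·A·C_max)²).
n_e·A·C_max = 0.21 × 4.51 × 1.38 = 1.307 kg/m.
D = 35.1²/(4π × 736 × 1.307²) = 0.0780 m²/day.

0.0780 m²/day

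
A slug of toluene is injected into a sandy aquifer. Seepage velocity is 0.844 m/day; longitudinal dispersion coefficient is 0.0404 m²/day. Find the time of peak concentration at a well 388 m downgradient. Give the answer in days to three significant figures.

For the 1D instantaneous-source solution, setting ∂C/∂t = 0 at fixed x gives v²t² + 2Dt − x² = 0, so t = (√(D² + v²x²) − D)/v².
√(D² + v²x²) = √(0.0404² + 0.844² × 388²) = 327.5; v² = 0.712336.
t = (327.5 − 0.0404)/0.712336 = 460 days (vs. the pure-advection estimate x/v = 460 d).

460 days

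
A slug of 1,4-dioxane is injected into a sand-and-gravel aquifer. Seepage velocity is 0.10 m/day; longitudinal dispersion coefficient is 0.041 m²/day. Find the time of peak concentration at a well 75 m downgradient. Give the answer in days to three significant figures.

For the 1D instantaneous-source solution, setting ∂C/∂t = 0 at fixed x gives v²t² + 2Dt − x² = 0, so t = (√(D² + v²x²) − D)/v².
√(D² + v²x²) = √(0.041² + 0.10² × 75²) = 7.500; v² = 0.01.
t = (7.500 − 0.041)/0.01 = 746 days (vs. the pure-advection estimate x/v = 750 d).

746 days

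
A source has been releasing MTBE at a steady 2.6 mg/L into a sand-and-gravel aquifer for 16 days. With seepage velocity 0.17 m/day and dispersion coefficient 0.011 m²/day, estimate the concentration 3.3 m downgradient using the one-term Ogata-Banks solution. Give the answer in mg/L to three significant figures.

For a continuous step input, C/C₀ ≈ ½·erfc((x−vt)/(2√(Dt))).
vt = 0.17 × 16 = 2.72 m and 2√(Dt) = 2√(0.011 × 16) = 0.8390 m.
Argument (x−vt)/(2√(Dt)) = (3.3 − 2.72)/0.8390 = 0.6913; ½·erfc(0.6913) = 0.1641.
C = 2.6 × 0.1641 = 0.427 mg/L.

0.427 mg/L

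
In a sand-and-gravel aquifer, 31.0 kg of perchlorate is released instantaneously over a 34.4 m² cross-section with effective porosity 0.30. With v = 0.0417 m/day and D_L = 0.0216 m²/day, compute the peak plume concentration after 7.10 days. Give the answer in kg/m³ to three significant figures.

The peak of an instantaneous 1D plume sits at x = vt; there the Gaussian factor is 1 and C_max = M/(n_e·A·√(4πDt)), where n_e·A is the pore area the mass is dissolved in.
√(4πDt) = √(4π × 0.0216 × 7.10) = 1.388 m, so C_max = 31.0/(0.30 × 34.4 × 1.388) = 2.16 kg/m³.

2.16 kg/m³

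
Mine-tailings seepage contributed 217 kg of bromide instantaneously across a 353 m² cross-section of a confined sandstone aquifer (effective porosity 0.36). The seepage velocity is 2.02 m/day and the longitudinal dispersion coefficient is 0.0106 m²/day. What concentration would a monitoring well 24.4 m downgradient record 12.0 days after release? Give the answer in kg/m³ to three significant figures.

For an instantaneous plane source, C(x,t) = M/(n_e·A·√(4πDt)) · exp(−(x−vt)²/(4Dt)), with n_e·A the pore (flow) area.
Plume center vt = 2.02 × 12.0 = 24.24 m, so the well at 24.4 m is 0.16 m downgradient of the peak.
√(4πDt) = 1.264 m, giving peak height M/(n_e·A·√(4πDt)) = 217/(0.36 × 353 × 1.264) = 1.351 kg/m³.
(x−vt)²/(4Dt) = (0.16)²/(4 × 0.0106 × 12.0) = 0.05031; exp(−0.05031) = 0.9509.
C = 1.351 × 0.9509 = 1.28 kg/m³.

1.28 kg/m³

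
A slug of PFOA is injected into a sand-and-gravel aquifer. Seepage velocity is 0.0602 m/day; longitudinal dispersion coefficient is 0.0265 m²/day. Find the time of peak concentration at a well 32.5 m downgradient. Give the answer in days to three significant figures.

533 days

For the 1D instantaneous-source solution, setting ∂C/∂t = 0 at fixed x gives v²t² + 2Dt − x² = 0, so t = (√(D² + v²x²) − D)/v².
√(D² + v²x²) = √(0.0265² + 0.0602² × 32.5²) = 1.957; v² = 0.00362404.
t = (1.957 − 0.0265)/0.00362404 = 533 days (vs. the pure-advection estimate x/v = 540 d).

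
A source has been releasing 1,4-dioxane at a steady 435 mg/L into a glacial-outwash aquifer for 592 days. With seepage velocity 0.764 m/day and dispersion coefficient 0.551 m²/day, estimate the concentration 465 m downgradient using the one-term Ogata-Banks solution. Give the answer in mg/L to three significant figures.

135 mg/L

For a continuous step input, C/C₀ ≈ ½·erfc((x−vt)/(2√(Dt))).
vt = 0.764 × 592 = 452.288 m and 2√(Dt) = 2√(0.551 × 592) = 36.12 m.
Argument (x−vt)/(2√(Dt)) = (465 − 452.288)/36.12 = 0.3519; ½·erfc(0.3519) = 0.3094.
C = 435 × 0.3094 = 135 mg/L.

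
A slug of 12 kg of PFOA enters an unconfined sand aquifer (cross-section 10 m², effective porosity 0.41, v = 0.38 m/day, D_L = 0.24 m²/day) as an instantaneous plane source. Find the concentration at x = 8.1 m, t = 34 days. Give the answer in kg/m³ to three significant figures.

For an instantaneous plane source, C(x,t) = M/(n_e·A·√(4πDt)) · exp(−(x−vt)²/(4Dt)), with n_e·A the pore (flow) area.
Plume center vt = 0.38 × 34 = 12.92 m, so the well at 8.1 m is 4.82 m upgradient of the peak.
√(4πDt) = 10.13 m, giving peak height M/(n_e·A·√(4πDt)) = 12/(0.41 × 10 × 10.13) = 0.2889 kg/m³.
(x−vt)²/(4Dt) = (-4.82)²/(4 × 0.24 × 34) = 0.7118; exp(−0.7118) = 0.4908.
C = 0.2889 × 0.4908 = 0.142 kg/m³.

0.142 kg/m³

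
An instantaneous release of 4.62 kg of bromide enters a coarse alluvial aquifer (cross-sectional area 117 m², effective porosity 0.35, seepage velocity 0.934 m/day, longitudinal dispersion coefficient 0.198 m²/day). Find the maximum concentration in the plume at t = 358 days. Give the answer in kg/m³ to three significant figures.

0.00378 kg/m³

The peak of an instantaneous 1D plume sits at x = vt; there the Gaussian factor is 1 and C_max = M/(n_e·A·√(4πDt)), where n_e·A is the pore area the mass is dissolved in.
√(4πDt) = √(4π × 0.198 × 358) = 29.85 m, so C_max = 4.62/(0.35 × 117 × 29.85) = 0.00378 kg/m³.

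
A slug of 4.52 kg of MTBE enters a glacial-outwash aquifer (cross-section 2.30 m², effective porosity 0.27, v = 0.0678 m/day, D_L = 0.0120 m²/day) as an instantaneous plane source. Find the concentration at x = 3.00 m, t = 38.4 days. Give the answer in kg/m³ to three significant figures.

2.78 kg/m³

For an instantaneous plane source, C(x,t) = M/(n_e·A·√(4πDt)) · exp(−(x−vt)²/(4Dt)), with n_e·A the pore (flow) area.
Plume center vt = 0.0678 × 38.4 = 2.60352 m, so the well at 3.00 m is 0.39648 m downgradient of the peak.
√(4πDt) = 2.406 m, giving peak height M/(n_e·A·√(4πDt)) = 4.52/(0.27 × 2.30 × 2.406) = 3.025 kg/m³.
(x−vt)²/(4Dt) = (0.39648)²/(4 × 0.0120 × 38.4) = 0.08528; exp(−0.08528) = 0.9183.
C = 3.025 × 0.9183 = 2.78 kg/m³.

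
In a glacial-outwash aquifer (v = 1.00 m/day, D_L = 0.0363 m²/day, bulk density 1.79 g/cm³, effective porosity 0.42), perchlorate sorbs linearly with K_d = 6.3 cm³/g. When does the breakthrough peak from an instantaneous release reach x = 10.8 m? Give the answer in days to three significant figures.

300 days

Retardation factor R = 1 + ρ_b·K_d/n = 1 + 1.79 × 6.3/0.42 = 27.85.
Sorption retards both mechanisms: v_R = v/R = 0.03591 m/day, D_R = D/R = 0.001303 m²/day.
Peak time from v_R²t² + 2D_R t − x² = 0: t = (√(D_R² + v_R²x²) − D_R)/v_R².
√(D_R² + v_R²x²) = √(0.001303² + 0.03591² × 10.8²) = 0.3878; v_R² = 0.001290.
t = (0.3878 − 0.001303)/0.001290 = 300 days.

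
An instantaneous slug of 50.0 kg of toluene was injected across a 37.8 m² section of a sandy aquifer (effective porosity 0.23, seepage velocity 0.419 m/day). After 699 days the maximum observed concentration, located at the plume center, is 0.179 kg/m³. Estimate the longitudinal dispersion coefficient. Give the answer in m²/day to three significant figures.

At the plume center C_max = M/(n_e·A·√(4πDt)), so D = M²/(4πt·(n_e·A·C_max)²).
n_e·A·C_max = 0.23 × 37.8 × 0.179 = 1.556 kg/m.
D = 50.0²/(4π × 699 × 1.556²) = 0.118 m²/day.

0.118 m²/day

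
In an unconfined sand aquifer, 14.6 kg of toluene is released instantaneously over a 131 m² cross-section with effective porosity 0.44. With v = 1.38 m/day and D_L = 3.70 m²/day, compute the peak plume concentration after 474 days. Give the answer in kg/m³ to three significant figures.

The peak of an instantaneous 1D plume sits at x = vt; there the Gaussian factor is 1 and C_max = M/(n_e·A·√(4πDt)), where n_e·A is the pore area the mass is dissolved in.
√(4πDt) = √(4π × 3.70 × 474) = 148.5 m, so C_max = 14.6/(0.44 × 131 × 148.5) = 0.00171 kg/m³.

0.00171 kg/m³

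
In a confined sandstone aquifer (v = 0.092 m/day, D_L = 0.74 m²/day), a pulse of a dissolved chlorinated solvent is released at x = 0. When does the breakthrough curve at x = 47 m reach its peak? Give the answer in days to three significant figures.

431 days

For the 1D instantaneous-source solution, setting ∂C/∂t = 0 at fixed x gives v²t² + 2Dt − x² = 0, so t = (√(D² + v²x²) − D)/v².
√(D² + v²x²) = √(0.74² + 0.092² × 47²) = 4.387; v² = 0.008464.
t = (4.387 − 0.74)/0.008464 = 431 days (vs. the pure-advection estimate x/v = 511 d).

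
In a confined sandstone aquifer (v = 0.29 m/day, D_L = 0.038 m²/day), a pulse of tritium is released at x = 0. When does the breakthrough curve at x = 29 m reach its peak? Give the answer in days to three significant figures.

99.5 days

For the 1D instantaneous-source solution, setting ∂C/∂t = 0 at fixed x gives v²t² + 2Dt − x² = 0, so t = (√(D² + v²x²) − D)/v².
√(D² + v²x²) = √(0.038² + 0.29² × 29²) = 8.410; v² = 0.0841.
t = (8.410 − 0.038)/0.0841 = 99.5 days (vs. the pure-advection estimate x/v = 100 d).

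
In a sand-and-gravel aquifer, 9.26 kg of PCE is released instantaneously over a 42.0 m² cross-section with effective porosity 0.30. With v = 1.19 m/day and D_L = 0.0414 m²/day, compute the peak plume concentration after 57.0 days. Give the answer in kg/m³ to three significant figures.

The peak of an instantaneous 1D plume sits at x = vt; there the Gaussian factor is 1 and C_max = M/(n_e·A·√(4πDt)), where n_e·A is the pore area the mass is dissolved in.
√(4πDt) = √(4π × 0.0414 × 57.0) = 5.446 m, so C_max = 9.26/(0.30 × 42.0 × 5.446) = 0.135 kg/m³.

0.135 kg/m³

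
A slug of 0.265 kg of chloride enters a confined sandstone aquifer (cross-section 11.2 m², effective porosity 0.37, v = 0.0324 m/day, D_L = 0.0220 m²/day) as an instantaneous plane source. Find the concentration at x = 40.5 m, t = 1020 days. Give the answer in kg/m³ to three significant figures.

For an instantaneous plane source, C(x,t) = M/(n_e·A·√(4πDt)) · exp(−(x−vt)²/(4Dt)), with n_e·A the pore (flow) area.
Plume center vt = 0.0324 × 1020 = 33.048 m, so the well at 40.5 m is 7.452 m downgradient of the peak.
√(4πDt) = 16.79 m, giving peak height M/(n_e·A·√(4πDt)) = 0.265/(0.37 × 11.2 × 16.79) = 0.003809 kg/m³.
(x−vt)²/(4Dt) = (7.452)²/(4 × 0.0220 × 1020) = 0.6187; exp(−0.6187) = 0.5386.
C = 0.003809 × 0.5386 = 0.00205 kg/m³.

0.00205 kg/m³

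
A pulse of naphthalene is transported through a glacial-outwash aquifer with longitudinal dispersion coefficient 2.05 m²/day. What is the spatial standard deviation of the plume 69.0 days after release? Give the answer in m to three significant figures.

Dispersive spreading gives a Gaussian with σ² = 2Dt; advection only shifts the center.
σ = √(2 × 2.05 × 69.0) = 16.8 m.

16.8 m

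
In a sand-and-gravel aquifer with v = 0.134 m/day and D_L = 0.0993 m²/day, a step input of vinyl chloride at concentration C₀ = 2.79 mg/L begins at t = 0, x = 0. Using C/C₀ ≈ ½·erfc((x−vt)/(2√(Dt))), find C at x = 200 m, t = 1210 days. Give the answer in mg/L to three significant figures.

For a continuous step input, C/C₀ ≈ ½·erfc((x−vt)/(2√(Dt))).
vt = 0.134 × 1210 = 162.14 m and 2√(Dt) = 2√(0.0993 × 1210) = 21.92 m.
Argument (x−vt)/(2√(Dt)) = (200 − 162.14)/21.92 = 1.727; ½·erfc(1.727) = 0.007296.
C = 2.79 × 0.007296 = 0.0204 mg/L.

0.0204 mg/L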